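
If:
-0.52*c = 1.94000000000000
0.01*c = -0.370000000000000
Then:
No Solution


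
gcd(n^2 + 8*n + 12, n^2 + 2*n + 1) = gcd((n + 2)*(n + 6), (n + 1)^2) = 1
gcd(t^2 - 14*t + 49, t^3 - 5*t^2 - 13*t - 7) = t - 7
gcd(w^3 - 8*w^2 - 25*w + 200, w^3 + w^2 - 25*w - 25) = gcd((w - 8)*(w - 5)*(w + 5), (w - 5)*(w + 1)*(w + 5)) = w^2 - 25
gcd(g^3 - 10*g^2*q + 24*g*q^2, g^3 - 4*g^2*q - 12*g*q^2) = -g^2 + 6*g*q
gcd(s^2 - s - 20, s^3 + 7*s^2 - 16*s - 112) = s + 4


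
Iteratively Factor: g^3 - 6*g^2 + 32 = (g - 4)*(g^2 - 2*g - 8) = (g - 4)^2*(g + 2)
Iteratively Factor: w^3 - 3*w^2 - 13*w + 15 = (w - 5)*(w^2 + 2*w - 3) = (w - 5)*(w - 1)*(w + 3)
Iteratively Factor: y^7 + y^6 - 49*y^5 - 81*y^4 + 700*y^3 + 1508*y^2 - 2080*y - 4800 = (y + 4)*(y^6 - 3*y^5 - 37*y^4 + 67*y^3 + 432*y^2 - 220*y - 1200) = (y - 5)*(y + 4)*(y^5 + 2*y^4 - 27*y^3 - 68*y^2 + 92*y + 240) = (y - 5)*(y + 3)*(y + 4)*(y^4 - y^3 - 24*y^2 + 4*y + 80) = (y - 5)*(y + 2)*(y + 3)*(y + 4)*(y^3 - 3*y^2 - 18*y + 40) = (y - 5)^2*(y + 2)*(y + 3)*(y + 4)*(y^2 + 2*y - 8) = (y - 5)^2*(y - 2)*(y + 2)*(y + 3)*(y + 4)*(y + 4)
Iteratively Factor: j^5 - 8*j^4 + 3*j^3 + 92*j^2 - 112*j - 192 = (j + 1)*(j^4 - 9*j^3 + 12*j^2 + 80*j - 192) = (j + 1)*(j + 3)*(j^3 - 12*j^2 + 48*j - 64) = (j - 4)*(j + 1)*(j + 3)*(j^2 - 8*j + 16) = (j - 4)^2*(j + 1)*(j + 3)*(j - 4)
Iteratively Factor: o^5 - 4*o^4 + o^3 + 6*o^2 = (o - 2)*(o^4 - 2*o^3 - 3*o^2) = o*(o - 2)*(o^3 - 2*o^2 - 3*o) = o*(o - 3)*(o - 2)*(o^2 + o) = o^2*(o - 3)*(o - 2)*(o + 1)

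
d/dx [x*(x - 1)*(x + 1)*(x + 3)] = 4*x^3 + 9*x^2 - 2*x - 3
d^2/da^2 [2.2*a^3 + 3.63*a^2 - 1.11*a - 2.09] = 13.2*a + 7.26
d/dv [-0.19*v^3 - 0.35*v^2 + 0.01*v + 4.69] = -0.57*v^2 - 0.7*v + 0.01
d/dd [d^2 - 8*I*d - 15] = 2*d - 8*I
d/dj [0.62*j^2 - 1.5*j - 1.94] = 1.24*j - 1.5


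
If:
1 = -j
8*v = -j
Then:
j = -1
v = 1/8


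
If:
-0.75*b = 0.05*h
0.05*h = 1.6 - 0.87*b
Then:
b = 13.33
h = -200.00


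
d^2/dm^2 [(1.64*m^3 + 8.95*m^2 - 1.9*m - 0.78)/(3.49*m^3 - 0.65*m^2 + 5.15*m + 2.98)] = (225.46447*m^6 - 315.71238*m^5 - 1257.997722*m^4 - 1054.87297*m^3 + 406.06266*m^2 + 129.640572*m + 172.88094)/(42.508549*m^9 - 23.751195*m^8 + 192.60612*m^7 + 38.518819*m^6 + 243.65742*m^5 + 273.424455*m^4 + 169.715363*m^3 + 219.79437*m^2 + 137.20218*m + 26.463592)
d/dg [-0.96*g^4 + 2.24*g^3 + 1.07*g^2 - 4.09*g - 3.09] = -3.84*g^3 + 6.72*g^2 + 2.14*g - 4.09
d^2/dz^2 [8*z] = 0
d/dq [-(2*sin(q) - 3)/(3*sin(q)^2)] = 2*(sin(q) - 3)*cos(q)/(3*sin(q)^3)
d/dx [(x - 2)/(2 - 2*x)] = -1/(2*(x - 1)^2)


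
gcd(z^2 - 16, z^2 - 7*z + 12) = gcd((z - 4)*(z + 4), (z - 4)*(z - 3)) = z - 4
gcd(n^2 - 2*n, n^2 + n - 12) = 1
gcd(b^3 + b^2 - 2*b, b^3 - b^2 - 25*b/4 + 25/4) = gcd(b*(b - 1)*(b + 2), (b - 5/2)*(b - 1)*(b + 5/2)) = b - 1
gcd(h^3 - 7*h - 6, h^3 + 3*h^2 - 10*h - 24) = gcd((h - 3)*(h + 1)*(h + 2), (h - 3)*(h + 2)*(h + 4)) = h^2 - h - 6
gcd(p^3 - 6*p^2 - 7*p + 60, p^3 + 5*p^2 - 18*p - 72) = p^2 - p - 12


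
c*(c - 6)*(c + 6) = c^3 - 36*c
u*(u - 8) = u^2 - 8*u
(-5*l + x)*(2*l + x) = -10*l^2 - 3*l*x + x^2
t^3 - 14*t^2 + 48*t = t*(t - 8)*(t - 6)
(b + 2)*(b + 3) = b^2 + 5*b + 6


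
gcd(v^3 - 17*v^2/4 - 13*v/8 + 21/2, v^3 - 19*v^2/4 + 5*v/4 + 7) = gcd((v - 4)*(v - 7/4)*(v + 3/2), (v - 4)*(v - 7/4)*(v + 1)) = v^2 - 23*v/4 + 7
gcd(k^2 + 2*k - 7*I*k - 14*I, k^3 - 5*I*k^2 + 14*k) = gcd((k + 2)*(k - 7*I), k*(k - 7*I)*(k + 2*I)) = k - 7*I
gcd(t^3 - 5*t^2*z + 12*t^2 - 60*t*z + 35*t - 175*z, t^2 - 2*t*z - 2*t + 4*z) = 1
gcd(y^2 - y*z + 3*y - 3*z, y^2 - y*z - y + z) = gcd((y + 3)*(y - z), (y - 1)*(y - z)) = y - z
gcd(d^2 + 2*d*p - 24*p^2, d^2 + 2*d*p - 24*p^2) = -d^2 - 2*d*p + 24*p^2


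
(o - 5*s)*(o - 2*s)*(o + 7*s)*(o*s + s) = o^4*s + o^3*s - 39*o^2*s^3 + 70*o*s^4 - 39*o*s^3 + 70*s^4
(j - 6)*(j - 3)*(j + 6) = j^3 - 3*j^2 - 36*j + 108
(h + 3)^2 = h^2 + 6*h + 9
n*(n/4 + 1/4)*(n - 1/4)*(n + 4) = n^4/4 + 19*n^3/16 + 11*n^2/16 - n/4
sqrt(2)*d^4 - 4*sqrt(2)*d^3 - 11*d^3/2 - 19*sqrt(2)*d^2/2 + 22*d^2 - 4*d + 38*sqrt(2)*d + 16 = (d - 4)*(d - 4*sqrt(2))*(d + sqrt(2))*(sqrt(2)*d + 1/2)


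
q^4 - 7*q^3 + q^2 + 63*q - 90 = (q - 5)*(q - 3)*(q - 2)*(q + 3)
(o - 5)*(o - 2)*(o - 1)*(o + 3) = o^4 - 5*o^3 - 7*o^2 + 41*o - 30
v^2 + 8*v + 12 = (v + 2)*(v + 6)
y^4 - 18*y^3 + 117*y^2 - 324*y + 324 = (y - 6)^2*(y - 3)^2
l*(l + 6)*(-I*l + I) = -I*l^3 - 5*I*l^2 + 6*I*l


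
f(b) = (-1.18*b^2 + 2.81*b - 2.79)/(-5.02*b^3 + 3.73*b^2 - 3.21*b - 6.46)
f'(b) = (2.81 - 2.36*b)/(-5.02*b^3 + 3.73*b^2 - 3.21*b - 6.46) + (-1.18*b^2 + 2.81*b - 2.79)*(15.06*b^2 - 7.46*b + 3.21)/(-5.02*b^3 + 3.73*b^2 - 3.21*b - 6.46)^2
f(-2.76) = -0.14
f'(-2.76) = -0.08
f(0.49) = 0.22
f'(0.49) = -0.30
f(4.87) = 0.03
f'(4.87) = -0.00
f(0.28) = 0.29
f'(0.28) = -0.39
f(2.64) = 0.04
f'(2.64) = -0.01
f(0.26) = 0.30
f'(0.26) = -0.40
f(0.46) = 0.23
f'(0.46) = -0.31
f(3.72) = 0.04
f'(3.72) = -0.00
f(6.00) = 0.03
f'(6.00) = -0.00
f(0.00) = 0.43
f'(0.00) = -0.65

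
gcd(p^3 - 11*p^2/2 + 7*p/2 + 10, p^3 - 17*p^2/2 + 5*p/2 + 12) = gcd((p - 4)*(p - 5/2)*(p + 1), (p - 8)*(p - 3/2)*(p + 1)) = p + 1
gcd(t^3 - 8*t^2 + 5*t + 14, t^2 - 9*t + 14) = t^2 - 9*t + 14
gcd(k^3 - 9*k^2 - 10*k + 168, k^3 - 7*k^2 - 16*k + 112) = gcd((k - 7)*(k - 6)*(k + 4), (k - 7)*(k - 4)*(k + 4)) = k^2 - 3*k - 28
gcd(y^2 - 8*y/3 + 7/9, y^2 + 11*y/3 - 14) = y - 7/3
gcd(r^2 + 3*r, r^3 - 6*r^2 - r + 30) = 1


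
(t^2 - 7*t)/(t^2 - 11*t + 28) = t/(t - 4)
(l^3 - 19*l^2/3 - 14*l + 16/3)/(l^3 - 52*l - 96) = (l - 1/3)/(l + 6)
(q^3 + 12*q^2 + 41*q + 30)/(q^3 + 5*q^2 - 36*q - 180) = (q + 1)/(q - 6)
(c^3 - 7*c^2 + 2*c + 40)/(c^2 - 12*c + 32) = (c^2 - 3*c - 10)/(c - 8)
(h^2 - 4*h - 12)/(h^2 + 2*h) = (h - 6)/h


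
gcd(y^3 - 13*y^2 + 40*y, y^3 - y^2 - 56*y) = y^2 - 8*y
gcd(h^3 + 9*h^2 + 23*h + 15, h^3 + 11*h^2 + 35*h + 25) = h^2 + 6*h + 5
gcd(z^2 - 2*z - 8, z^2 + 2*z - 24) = z - 4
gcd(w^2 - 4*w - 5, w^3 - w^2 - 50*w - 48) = w + 1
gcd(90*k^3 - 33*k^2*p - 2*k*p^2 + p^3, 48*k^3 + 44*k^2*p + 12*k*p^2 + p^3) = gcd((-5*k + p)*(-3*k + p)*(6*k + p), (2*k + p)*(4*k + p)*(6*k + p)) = 6*k + p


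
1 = 1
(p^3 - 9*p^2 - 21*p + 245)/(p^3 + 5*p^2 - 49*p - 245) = (p - 7)/(p + 7)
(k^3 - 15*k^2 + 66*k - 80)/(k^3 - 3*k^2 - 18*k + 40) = (k - 8)/(k + 4)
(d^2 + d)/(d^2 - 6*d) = (d + 1)/(d - 6)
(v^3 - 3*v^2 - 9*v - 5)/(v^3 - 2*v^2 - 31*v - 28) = (v^2 - 4*v - 5)/(v^2 - 3*v - 28)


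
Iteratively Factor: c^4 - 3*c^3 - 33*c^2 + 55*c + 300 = (c + 4)*(c^3 - 7*c^2 - 5*c + 75) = (c - 5)*(c + 4)*(c^2 - 2*c - 15) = (c - 5)*(c + 3)*(c + 4)*(c - 5)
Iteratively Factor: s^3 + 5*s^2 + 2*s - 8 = (s + 4)*(s^2 + s - 2) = (s - 1)*(s + 4)*(s + 2)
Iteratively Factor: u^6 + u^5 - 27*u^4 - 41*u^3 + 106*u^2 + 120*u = (u - 2)*(u^5 + 3*u^4 - 21*u^3 - 83*u^2 - 60*u) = u*(u - 2)*(u^4 + 3*u^3 - 21*u^2 - 83*u - 60) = u*(u - 5)*(u - 2)*(u^3 + 8*u^2 + 19*u + 12) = u*(u - 5)*(u - 2)*(u + 4)*(u^2 + 4*u + 3) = u*(u - 5)*(u - 2)*(u + 3)*(u + 4)*(u + 1)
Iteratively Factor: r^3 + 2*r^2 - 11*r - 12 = (r + 4)*(r^2 - 2*r - 3) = (r - 3)*(r + 4)*(r + 1)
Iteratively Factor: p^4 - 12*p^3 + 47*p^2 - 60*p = (p - 3)*(p^3 - 9*p^2 + 20*p) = (p - 5)*(p - 3)*(p^2 - 4*p) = p*(p - 5)*(p - 3)*(p - 4)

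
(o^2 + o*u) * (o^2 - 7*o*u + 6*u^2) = o^4 - 6*o^3*u - o^2*u^2 + 6*o*u^3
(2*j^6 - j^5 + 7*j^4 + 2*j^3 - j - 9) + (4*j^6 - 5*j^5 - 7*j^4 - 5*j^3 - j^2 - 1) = 6*j^6 - 6*j^5 - 3*j^3 - j^2 - j - 10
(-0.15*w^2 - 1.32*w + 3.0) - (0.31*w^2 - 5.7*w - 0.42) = -0.46*w^2 + 4.38*w + 3.42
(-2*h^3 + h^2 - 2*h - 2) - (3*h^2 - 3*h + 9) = -2*h^3 - 2*h^2 + h - 11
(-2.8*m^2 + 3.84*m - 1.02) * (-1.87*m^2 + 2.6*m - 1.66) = 5.236*m^4 - 14.4608*m^3 + 16.5394*m^2 - 9.0264*m + 1.6932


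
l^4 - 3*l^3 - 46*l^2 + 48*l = l*(l - 8)*(l - 1)*(l + 6)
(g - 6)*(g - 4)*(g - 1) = g^3 - 11*g^2 + 34*g - 24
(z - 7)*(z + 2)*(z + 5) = z^3 - 39*z - 70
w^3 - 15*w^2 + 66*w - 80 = (w - 8)*(w - 5)*(w - 2)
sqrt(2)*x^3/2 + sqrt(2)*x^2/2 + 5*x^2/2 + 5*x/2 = x*(x + 5*sqrt(2)/2)*(sqrt(2)*x/2 + sqrt(2)/2)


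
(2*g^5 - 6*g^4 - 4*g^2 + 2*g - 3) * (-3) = -6*g^5 + 18*g^4 + 12*g^2 - 6*g + 9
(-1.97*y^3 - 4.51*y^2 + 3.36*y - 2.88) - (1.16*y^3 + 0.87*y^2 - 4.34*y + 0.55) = -3.13*y^3 - 5.38*y^2 + 7.7*y - 3.43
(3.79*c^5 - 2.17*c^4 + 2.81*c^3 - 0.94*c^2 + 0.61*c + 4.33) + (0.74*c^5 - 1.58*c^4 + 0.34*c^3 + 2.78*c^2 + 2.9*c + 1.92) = 4.53*c^5 - 3.75*c^4 + 3.15*c^3 + 1.84*c^2 + 3.51*c + 6.25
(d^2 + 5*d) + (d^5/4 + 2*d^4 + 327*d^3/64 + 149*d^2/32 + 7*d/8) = d^5/4 + 2*d^4 + 327*d^3/64 + 181*d^2/32 + 47*d/8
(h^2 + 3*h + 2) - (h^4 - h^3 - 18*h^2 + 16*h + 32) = -h^4 + h^3 + 19*h^2 - 13*h - 30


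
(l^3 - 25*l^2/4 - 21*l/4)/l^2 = l - 25/4 - 21/(4*l)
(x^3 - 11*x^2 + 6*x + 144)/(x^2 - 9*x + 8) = (x^2 - 3*x - 18)/(x - 1)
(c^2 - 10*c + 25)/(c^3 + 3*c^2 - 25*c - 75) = (c - 5)/(c^2 + 8*c + 15)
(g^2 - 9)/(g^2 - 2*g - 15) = (g - 3)/(g - 5)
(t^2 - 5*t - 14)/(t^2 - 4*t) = (t^2 - 5*t - 14)/(t*(t - 4))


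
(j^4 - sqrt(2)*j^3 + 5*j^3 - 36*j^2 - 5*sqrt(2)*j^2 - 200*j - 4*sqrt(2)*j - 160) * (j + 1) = j^5 - sqrt(2)*j^4 + 6*j^4 - 31*j^3 - 6*sqrt(2)*j^3 - 236*j^2 - 9*sqrt(2)*j^2 - 360*j - 4*sqrt(2)*j - 160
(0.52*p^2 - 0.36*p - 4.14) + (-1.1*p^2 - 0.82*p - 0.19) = -0.58*p^2 - 1.18*p - 4.33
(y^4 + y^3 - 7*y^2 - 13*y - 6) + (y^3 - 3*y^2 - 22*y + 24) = y^4 + 2*y^3 - 10*y^2 - 35*y + 18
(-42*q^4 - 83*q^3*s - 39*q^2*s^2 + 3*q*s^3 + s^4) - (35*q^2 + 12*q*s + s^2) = -42*q^4 - 83*q^3*s - 39*q^2*s^2 - 35*q^2 + 3*q*s^3 - 12*q*s + s^4 - s^2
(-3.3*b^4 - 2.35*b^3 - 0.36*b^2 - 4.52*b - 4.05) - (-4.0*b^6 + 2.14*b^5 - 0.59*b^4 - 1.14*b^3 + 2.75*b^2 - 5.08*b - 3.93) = 4.0*b^6 - 2.14*b^5 - 2.71*b^4 - 1.21*b^3 - 3.11*b^2 + 0.56*b - 0.12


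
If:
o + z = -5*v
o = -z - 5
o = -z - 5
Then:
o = -z - 5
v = 1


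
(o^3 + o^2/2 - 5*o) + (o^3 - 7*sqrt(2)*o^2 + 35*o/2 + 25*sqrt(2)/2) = 2*o^3 - 7*sqrt(2)*o^2 + o^2/2 + 25*o/2 + 25*sqrt(2)/2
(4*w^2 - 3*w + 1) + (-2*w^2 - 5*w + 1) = 2*w^2 - 8*w + 2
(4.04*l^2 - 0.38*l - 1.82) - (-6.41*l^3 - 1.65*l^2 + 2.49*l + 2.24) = 6.41*l^3 + 5.69*l^2 - 2.87*l - 4.06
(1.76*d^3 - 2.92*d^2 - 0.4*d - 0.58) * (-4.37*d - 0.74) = -7.6912*d^4 + 11.458*d^3 + 3.9088*d^2 + 2.8306*d + 0.4292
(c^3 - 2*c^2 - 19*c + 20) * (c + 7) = c^4 + 5*c^3 - 33*c^2 - 113*c + 140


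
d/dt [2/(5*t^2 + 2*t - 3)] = 4*(-5*t - 1)/(5*t^2 + 2*t - 3)^2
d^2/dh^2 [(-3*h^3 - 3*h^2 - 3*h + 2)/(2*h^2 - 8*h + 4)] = (-57*h^3 + 96*h^2 - 42*h - 8)/(h^6 - 12*h^5 + 54*h^4 - 112*h^3 + 108*h^2 - 48*h + 8)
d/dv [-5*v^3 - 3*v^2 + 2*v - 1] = -15*v^2 - 6*v + 2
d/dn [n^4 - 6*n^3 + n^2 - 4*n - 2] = 4*n^3 - 18*n^2 + 2*n - 4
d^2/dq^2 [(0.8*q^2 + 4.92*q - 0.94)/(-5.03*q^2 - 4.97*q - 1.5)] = (2.8421709430404e-14*q^4 - 208.962296*q^3 + 178.913076*q^2 + 363.723324*q + 102.010292)/(127.263527*q^6 + 377.236419*q^5 + 486.590631*q^4 + 347.755373*q^3 + 145.10655*q^2 + 33.5475*q + 3.375)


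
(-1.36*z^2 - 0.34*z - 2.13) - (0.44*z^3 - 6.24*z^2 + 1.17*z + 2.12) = -0.44*z^3 + 4.88*z^2 - 1.51*z - 4.25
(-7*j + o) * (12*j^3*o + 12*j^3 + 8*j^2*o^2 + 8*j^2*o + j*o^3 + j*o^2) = -84*j^4*o - 84*j^4 - 44*j^3*o^2 - 44*j^3*o + j^2*o^3 + j^2*o^2 + j*o^4 + j*o^3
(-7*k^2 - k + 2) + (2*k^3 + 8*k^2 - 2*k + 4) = 2*k^3 + k^2 - 3*k + 6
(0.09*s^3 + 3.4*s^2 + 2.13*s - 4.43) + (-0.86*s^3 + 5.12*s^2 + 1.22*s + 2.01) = -0.77*s^3 + 8.52*s^2 + 3.35*s - 2.42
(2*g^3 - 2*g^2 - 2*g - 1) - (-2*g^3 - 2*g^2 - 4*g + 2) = 4*g^3 + 2*g - 3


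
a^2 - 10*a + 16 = (a - 8)*(a - 2)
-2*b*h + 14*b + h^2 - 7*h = (-2*b + h)*(h - 7)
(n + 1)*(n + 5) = n^2 + 6*n + 5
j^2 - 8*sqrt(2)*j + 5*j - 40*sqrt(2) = (j + 5)*(j - 8*sqrt(2))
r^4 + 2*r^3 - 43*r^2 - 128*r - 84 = (r - 7)*(r + 1)*(r + 2)*(r + 6)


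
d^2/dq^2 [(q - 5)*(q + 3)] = 2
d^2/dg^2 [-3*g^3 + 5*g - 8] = -18*g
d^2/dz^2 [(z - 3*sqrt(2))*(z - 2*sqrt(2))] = 2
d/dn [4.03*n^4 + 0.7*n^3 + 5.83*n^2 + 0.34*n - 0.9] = 16.12*n^3 + 2.1*n^2 + 11.66*n + 0.34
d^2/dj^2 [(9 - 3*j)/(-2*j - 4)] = -15/(j + 2)^3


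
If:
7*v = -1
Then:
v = -1/7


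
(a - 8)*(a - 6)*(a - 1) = a^3 - 15*a^2 + 62*a - 48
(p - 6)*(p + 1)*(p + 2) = p^3 - 3*p^2 - 16*p - 12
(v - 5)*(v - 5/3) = v^2 - 20*v/3 + 25/3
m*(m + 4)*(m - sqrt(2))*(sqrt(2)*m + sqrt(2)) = sqrt(2)*m^4 - 2*m^3 + 5*sqrt(2)*m^3 - 10*m^2 + 4*sqrt(2)*m^2 - 8*m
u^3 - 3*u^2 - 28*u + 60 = (u - 6)*(u - 2)*(u + 5)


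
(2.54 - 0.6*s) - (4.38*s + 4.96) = -4.98*s - 2.42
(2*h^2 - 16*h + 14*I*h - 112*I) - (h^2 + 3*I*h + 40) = h^2 - 16*h + 11*I*h - 40 - 112*I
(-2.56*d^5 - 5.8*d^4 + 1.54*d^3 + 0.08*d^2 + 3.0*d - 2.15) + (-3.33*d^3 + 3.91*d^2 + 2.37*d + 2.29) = -2.56*d^5 - 5.8*d^4 - 1.79*d^3 + 3.99*d^2 + 5.37*d + 0.14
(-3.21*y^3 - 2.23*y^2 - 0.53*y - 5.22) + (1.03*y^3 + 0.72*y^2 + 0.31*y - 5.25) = -2.18*y^3 - 1.51*y^2 - 0.22*y - 10.47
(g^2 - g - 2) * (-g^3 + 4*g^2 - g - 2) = -g^5 + 5*g^4 - 3*g^3 - 9*g^2 + 4*g + 4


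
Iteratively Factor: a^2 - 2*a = (a)*(a - 2)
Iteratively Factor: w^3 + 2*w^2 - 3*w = (w)*(w^2 + 2*w - 3) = w*(w - 1)*(w + 3)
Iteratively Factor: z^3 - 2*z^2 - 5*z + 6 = (z - 1)*(z^2 - z - 6) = (z - 1)*(z + 2)*(z - 3)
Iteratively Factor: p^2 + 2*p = (p + 2)*(p)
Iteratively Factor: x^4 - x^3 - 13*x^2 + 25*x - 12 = (x - 1)*(x^3 - 13*x + 12) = (x - 1)*(x + 4)*(x^2 - 4*x + 3) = (x - 1)^2*(x + 4)*(x - 3)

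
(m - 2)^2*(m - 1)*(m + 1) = m^4 - 4*m^3 + 3*m^2 + 4*m - 4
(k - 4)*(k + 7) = k^2 + 3*k - 28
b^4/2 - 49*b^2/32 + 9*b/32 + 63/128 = (b/2 + 1/4)*(b - 3/2)*(b - 3/4)*(b + 7/4)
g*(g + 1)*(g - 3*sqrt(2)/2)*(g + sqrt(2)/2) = g^4 - sqrt(2)*g^3 + g^3 - 3*g^2/2 - sqrt(2)*g^2 - 3*g/2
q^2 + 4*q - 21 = (q - 3)*(q + 7)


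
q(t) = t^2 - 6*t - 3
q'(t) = 2*t - 6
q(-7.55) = 99.30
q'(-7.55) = -21.10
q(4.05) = -10.90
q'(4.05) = 2.10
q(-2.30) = 16.09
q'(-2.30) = -10.60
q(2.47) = -11.72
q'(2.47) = -1.06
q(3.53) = -11.72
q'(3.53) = 1.06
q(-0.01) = -2.94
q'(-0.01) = -6.02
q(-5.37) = 58.06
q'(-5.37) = -16.74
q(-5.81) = 65.62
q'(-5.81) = -17.62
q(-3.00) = 24.00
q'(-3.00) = -12.00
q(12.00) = 69.00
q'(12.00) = 18.00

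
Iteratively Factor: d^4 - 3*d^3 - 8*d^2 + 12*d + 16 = (d + 2)*(d^3 - 5*d^2 + 2*d + 8) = (d - 2)*(d + 2)*(d^2 - 3*d - 4) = (d - 2)*(d + 1)*(d + 2)*(d - 4)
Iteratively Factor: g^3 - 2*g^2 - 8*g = (g - 4)*(g^2 + 2*g) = (g - 4)*(g + 2)*(g)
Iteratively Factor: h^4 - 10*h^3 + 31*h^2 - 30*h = (h)*(h^3 - 10*h^2 + 31*h - 30) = h*(h - 5)*(h^2 - 5*h + 6) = h*(h - 5)*(h - 3)*(h - 2)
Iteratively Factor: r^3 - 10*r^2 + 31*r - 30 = (r - 5)*(r^2 - 5*r + 6) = (r - 5)*(r - 2)*(r - 3)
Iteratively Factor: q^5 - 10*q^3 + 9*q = (q + 1)*(q^4 - q^3 - 9*q^2 + 9*q) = (q + 1)*(q + 3)*(q^3 - 4*q^2 + 3*q) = (q - 1)*(q + 1)*(q + 3)*(q^2 - 3*q) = q*(q - 1)*(q + 1)*(q + 3)*(q - 3)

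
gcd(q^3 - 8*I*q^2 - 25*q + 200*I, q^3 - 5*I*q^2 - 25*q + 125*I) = q^2 - 25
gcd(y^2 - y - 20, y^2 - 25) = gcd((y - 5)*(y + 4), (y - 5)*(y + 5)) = y - 5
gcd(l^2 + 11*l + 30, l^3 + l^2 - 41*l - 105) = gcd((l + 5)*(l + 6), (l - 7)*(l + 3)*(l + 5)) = l + 5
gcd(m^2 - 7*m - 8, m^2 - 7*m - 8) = m^2 - 7*m - 8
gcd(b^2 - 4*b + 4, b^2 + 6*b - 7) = 1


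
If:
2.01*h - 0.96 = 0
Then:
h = 0.48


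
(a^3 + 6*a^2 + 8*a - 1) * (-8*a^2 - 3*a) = -8*a^5 - 51*a^4 - 82*a^3 - 16*a^2 + 3*a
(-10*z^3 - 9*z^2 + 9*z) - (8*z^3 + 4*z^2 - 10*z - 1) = -18*z^3 - 13*z^2 + 19*z + 1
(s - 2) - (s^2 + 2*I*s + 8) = -s^2 + s - 2*I*s - 10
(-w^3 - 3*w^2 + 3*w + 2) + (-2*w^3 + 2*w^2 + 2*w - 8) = -3*w^3 - w^2 + 5*w - 6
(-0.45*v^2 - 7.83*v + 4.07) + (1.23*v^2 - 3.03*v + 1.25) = 0.78*v^2 - 10.86*v + 5.32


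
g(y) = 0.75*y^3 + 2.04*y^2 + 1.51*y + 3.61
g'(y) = 2.25*y^2 + 4.08*y + 1.51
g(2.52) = 32.37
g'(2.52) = 26.08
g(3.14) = 51.68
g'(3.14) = 36.51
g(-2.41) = 1.32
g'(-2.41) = 4.75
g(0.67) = 5.76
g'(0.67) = 5.25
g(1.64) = 14.88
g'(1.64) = 14.25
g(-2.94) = -2.26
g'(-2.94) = 8.96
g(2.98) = 46.07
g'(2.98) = 33.65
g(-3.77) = -13.28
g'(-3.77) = 18.11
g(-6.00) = -94.01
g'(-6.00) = 58.03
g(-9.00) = -391.49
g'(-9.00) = 147.04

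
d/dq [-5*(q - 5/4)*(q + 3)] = -10*q - 35/4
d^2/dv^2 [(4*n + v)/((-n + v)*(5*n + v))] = 2*(104*n^3 + 63*n^2*v + 12*n*v^2 + v^3)/(-125*n^6 + 300*n^5*v - 165*n^4*v^2 - 56*n^3*v^3 + 33*n^2*v^4 + 12*n*v^5 + v^6)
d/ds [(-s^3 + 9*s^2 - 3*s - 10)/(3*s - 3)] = (-2*s^3 + 12*s^2 - 18*s + 13)/(3*(s^2 - 2*s + 1))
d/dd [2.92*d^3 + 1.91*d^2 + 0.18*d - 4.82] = 8.76*d^2 + 3.82*d + 0.18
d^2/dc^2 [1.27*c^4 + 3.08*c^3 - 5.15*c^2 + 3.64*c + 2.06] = 15.24*c^2 + 18.48*c - 10.3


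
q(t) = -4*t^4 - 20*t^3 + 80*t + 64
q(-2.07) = 2.35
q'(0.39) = 69.92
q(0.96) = 119.71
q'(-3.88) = 111.31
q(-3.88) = 15.28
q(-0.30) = 40.51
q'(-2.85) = -36.96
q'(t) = -16*t^3 - 60*t^2 + 80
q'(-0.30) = 75.03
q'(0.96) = 10.55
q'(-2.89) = -34.92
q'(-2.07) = -35.18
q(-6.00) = -1280.00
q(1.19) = 117.48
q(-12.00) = -49280.00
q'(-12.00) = 19088.00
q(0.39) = 93.92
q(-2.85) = 35.08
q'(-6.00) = 1376.00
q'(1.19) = -31.93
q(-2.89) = 36.52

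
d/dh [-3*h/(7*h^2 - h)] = 21/(7*h - 1)^2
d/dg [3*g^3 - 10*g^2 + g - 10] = 9*g^2 - 20*g + 1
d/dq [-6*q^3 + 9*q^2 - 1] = 18*q*(1 - q)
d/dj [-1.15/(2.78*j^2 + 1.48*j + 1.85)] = (6.394*j + 1.702)/(2.78*j^2 + 1.48*j + 1.85)^2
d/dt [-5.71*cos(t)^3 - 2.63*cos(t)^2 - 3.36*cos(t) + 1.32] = (17.13*cos(t)^2 + 5.26*cos(t) + 3.36)*sin(t)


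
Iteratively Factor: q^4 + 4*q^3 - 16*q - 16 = (q - 2)*(q^3 + 6*q^2 + 12*q + 8) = (q - 2)*(q + 2)*(q^2 + 4*q + 4) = (q - 2)*(q + 2)^2*(q + 2)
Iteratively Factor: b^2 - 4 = (b - 2)*(b + 2)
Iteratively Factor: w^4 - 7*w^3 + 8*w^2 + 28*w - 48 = (w - 2)*(w^3 - 5*w^2 - 2*w + 24) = (w - 4)*(w - 2)*(w^2 - w - 6) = (w - 4)*(w - 2)*(w + 2)*(w - 3)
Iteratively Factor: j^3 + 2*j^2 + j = (j + 1)*(j^2 + j) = (j + 1)^2*(j)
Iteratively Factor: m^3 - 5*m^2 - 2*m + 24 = (m + 2)*(m^2 - 7*m + 12) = (m - 4)*(m + 2)*(m - 3)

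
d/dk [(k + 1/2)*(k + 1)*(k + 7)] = 3*k^2 + 17*k + 11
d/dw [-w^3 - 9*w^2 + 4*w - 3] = -3*w^2 - 18*w + 4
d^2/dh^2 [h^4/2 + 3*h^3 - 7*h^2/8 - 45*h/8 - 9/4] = 6*h^2 + 18*h - 7/4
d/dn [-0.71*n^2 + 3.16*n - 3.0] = 3.16 - 1.42*n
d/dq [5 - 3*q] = -3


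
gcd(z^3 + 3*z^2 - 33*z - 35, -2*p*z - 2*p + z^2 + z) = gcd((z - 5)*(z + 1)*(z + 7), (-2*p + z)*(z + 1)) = z + 1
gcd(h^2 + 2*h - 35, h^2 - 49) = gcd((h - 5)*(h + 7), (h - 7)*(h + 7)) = h + 7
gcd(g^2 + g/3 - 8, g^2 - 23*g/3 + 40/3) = g - 8/3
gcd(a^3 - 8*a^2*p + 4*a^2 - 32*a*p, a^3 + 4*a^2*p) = a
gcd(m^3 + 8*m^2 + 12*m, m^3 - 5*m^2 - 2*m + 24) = m + 2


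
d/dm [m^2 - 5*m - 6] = 2*m - 5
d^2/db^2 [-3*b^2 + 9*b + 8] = -6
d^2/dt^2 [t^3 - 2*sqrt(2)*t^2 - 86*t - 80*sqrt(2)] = 6*t - 4*sqrt(2)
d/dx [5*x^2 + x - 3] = 10*x + 1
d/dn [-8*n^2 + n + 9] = 1 - 16*n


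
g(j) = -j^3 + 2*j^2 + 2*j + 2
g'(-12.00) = -478.00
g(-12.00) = 1994.00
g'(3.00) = -13.00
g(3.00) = -1.00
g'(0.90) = 3.17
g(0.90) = 4.69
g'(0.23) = 2.76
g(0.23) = 2.55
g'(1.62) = 0.61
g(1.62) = 6.24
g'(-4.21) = -68.01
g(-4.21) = 103.65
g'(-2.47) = -26.18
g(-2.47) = 24.33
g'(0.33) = 2.99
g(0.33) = 2.84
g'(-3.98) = -61.44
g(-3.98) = 88.77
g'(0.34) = 3.01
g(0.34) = 2.87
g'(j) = -3*j^2 + 4*j + 2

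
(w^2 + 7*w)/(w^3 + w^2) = (w + 7)/(w*(w + 1))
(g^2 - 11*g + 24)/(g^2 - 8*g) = (g - 3)/g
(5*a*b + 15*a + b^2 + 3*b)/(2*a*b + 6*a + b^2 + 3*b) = (5*a + b)/(2*a + b)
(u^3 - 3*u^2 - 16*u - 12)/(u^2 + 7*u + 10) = (u^2 - 5*u - 6)/(u + 5)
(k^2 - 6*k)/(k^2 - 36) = k/(k + 6)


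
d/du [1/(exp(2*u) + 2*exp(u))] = -(2*exp(u) + 2)*exp(-u)/(exp(u) + 2)^2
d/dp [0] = 0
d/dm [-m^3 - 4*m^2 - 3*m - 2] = -3*m^2 - 8*m - 3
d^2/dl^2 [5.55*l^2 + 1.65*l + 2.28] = 11.1000000000000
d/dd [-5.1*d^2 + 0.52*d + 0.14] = 0.52 - 10.2*d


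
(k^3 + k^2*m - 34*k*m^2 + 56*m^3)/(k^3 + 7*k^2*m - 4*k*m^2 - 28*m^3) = (k - 4*m)/(k + 2*m)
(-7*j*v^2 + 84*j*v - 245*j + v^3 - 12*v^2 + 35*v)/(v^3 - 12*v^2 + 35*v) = (-7*j + v)/v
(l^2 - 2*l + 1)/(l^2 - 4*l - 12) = (-l^2 + 2*l - 1)/(-l^2 + 4*l + 12)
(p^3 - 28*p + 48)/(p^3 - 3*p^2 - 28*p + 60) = (p^2 + 2*p - 24)/(p^2 - p - 30)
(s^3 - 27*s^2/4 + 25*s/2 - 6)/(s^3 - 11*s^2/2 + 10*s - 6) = (4*s^2 - 19*s + 12)/(2*(2*s^2 - 7*s + 6))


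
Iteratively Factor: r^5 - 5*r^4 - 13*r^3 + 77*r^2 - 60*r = (r - 1)*(r^4 - 4*r^3 - 17*r^2 + 60*r) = (r - 5)*(r - 1)*(r^3 + r^2 - 12*r) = (r - 5)*(r - 1)*(r + 4)*(r^2 - 3*r) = (r - 5)*(r - 3)*(r - 1)*(r + 4)*(r)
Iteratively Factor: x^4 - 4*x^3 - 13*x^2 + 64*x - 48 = (x - 3)*(x^3 - x^2 - 16*x + 16) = (x - 3)*(x + 4)*(x^2 - 5*x + 4) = (x - 4)*(x - 3)*(x + 4)*(x - 1)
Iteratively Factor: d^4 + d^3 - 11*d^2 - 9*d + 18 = (d - 1)*(d^3 + 2*d^2 - 9*d - 18) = (d - 1)*(d + 3)*(d^2 - d - 6) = (d - 1)*(d + 2)*(d + 3)*(d - 3)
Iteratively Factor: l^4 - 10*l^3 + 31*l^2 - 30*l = (l - 3)*(l^3 - 7*l^2 + 10*l) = l*(l - 3)*(l^2 - 7*l + 10) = l*(l - 3)*(l - 2)*(l - 5)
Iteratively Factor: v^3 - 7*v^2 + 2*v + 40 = (v + 2)*(v^2 - 9*v + 20) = (v - 4)*(v + 2)*(v - 5)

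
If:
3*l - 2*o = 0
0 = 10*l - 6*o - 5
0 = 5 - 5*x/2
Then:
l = 5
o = 15/2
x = 2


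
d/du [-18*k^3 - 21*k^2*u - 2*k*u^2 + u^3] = -21*k^2 - 4*k*u + 3*u^2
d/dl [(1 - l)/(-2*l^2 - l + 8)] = (2*l^2 + l - (l - 1)*(4*l + 1) - 8)/(2*l^2 + l - 8)^2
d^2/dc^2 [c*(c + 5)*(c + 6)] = 6*c + 22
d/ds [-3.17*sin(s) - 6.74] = -3.17*cos(s)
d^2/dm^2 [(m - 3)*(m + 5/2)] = 2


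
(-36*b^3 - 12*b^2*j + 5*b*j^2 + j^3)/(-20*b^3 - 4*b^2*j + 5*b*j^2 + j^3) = (18*b^2 - 3*b*j - j^2)/(10*b^2 - 3*b*j - j^2)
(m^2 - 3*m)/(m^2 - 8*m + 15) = m/(m - 5)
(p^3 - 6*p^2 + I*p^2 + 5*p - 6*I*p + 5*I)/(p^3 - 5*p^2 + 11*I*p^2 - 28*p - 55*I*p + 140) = (p^2 + p*(-1 + I) - I)/(p^2 + 11*I*p - 28)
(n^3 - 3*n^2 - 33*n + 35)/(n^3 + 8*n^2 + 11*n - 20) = (n - 7)/(n + 4)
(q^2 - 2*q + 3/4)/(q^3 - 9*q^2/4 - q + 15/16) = 4*(2*q - 3)/(8*q^2 - 14*q - 15)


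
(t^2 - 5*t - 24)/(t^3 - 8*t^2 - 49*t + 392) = (t + 3)/(t^2 - 49)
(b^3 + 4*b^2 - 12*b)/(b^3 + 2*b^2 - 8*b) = (b + 6)/(b + 4)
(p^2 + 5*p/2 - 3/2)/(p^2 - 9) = (p - 1/2)/(p - 3)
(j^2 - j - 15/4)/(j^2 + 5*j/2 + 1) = (4*j^2 - 4*j - 15)/(2*(2*j^2 + 5*j + 2))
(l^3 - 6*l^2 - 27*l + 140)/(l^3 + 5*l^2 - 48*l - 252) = (l^2 + l - 20)/(l^2 + 12*l + 36)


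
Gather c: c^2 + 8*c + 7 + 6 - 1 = c^2 + 8*c + 12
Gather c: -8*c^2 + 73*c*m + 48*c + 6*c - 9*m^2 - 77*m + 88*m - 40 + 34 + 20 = -8*c^2 + c*(73*m + 54) - 9*m^2 + 11*m + 14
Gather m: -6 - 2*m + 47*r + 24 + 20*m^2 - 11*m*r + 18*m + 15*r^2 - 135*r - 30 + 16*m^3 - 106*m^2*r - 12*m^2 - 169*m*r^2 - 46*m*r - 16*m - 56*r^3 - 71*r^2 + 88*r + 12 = 16*m^3 + m^2*(8 - 106*r) + m*(-169*r^2 - 57*r) - 56*r^3 - 56*r^2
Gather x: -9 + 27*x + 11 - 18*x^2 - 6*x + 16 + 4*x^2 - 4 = -14*x^2 + 21*x + 14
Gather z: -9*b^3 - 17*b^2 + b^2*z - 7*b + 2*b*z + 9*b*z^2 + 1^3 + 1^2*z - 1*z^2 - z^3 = -9*b^3 - 17*b^2 - 7*b - z^3 + z^2*(9*b - 1) + z*(b^2 + 2*b + 1) + 1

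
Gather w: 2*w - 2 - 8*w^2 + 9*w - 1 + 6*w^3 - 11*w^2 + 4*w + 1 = 6*w^3 - 19*w^2 + 15*w - 2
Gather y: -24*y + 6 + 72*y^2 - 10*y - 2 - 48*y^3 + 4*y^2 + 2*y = -48*y^3 + 76*y^2 - 32*y + 4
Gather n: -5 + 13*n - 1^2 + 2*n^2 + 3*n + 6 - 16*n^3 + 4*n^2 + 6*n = -16*n^3 + 6*n^2 + 22*n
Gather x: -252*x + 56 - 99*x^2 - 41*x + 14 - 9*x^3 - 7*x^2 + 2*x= -9*x^3 - 106*x^2 - 291*x + 70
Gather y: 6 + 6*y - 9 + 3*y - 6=9*y - 9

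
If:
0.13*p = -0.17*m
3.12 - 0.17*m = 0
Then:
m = 18.35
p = -24.00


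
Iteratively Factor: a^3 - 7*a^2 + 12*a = (a - 4)*(a^2 - 3*a) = a*(a - 4)*(a - 3)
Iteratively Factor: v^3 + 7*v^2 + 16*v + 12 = (v + 3)*(v^2 + 4*v + 4) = (v + 2)*(v + 3)*(v + 2)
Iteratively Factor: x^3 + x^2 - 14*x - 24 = (x - 4)*(x^2 + 5*x + 6) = (x - 4)*(x + 2)*(x + 3)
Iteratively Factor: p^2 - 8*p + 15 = (p - 5)*(p - 3)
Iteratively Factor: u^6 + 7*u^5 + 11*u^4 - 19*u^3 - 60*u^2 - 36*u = (u + 1)*(u^5 + 6*u^4 + 5*u^3 - 24*u^2 - 36*u) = (u + 1)*(u + 3)*(u^4 + 3*u^3 - 4*u^2 - 12*u) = u*(u + 1)*(u + 3)*(u^3 + 3*u^2 - 4*u - 12) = u*(u + 1)*(u + 2)*(u + 3)*(u^2 + u - 6) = u*(u + 1)*(u + 2)*(u + 3)^2*(u - 2)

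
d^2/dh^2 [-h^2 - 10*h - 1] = -2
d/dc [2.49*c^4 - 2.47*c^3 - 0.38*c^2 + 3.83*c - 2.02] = 9.96*c^3 - 7.41*c^2 - 0.76*c + 3.83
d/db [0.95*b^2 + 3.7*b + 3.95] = 1.9*b + 3.7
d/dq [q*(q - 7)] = 2*q - 7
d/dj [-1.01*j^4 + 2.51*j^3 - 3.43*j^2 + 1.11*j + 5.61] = -4.04*j^3 + 7.53*j^2 - 6.86*j + 1.11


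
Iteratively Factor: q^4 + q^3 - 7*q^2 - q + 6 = (q - 1)*(q^3 + 2*q^2 - 5*q - 6) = (q - 1)*(q + 1)*(q^2 + q - 6) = (q - 2)*(q - 1)*(q + 1)*(q + 3)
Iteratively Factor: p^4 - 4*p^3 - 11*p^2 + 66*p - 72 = (p - 3)*(p^3 - p^2 - 14*p + 24) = (p - 3)*(p - 2)*(p^2 + p - 12) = (p - 3)*(p - 2)*(p + 4)*(p - 3)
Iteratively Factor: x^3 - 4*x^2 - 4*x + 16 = (x - 2)*(x^2 - 2*x - 8) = (x - 2)*(x + 2)*(x - 4)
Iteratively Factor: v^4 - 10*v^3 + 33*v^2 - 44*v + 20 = (v - 1)*(v^3 - 9*v^2 + 24*v - 20) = (v - 5)*(v - 1)*(v^2 - 4*v + 4) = (v - 5)*(v - 2)*(v - 1)*(v - 2)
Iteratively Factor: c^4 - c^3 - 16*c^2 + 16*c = (c - 4)*(c^3 + 3*c^2 - 4*c) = (c - 4)*(c + 4)*(c^2 - c) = c*(c - 4)*(c + 4)*(c - 1)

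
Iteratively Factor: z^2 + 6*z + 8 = (z + 4)*(z + 2)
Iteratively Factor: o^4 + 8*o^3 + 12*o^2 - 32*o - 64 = (o - 2)*(o^3 + 10*o^2 + 32*o + 32) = (o - 2)*(o + 2)*(o^2 + 8*o + 16) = (o - 2)*(o + 2)*(o + 4)*(o + 4)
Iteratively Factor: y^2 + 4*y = (y + 4)*(y)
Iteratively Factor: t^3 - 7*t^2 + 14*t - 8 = (t - 4)*(t^2 - 3*t + 2) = (t - 4)*(t - 1)*(t - 2)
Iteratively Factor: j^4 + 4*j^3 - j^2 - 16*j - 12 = (j + 1)*(j^3 + 3*j^2 - 4*j - 12) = (j + 1)*(j + 2)*(j^2 + j - 6) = (j - 2)*(j + 1)*(j + 2)*(j + 3)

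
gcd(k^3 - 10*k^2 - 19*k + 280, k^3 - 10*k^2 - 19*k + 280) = k^3 - 10*k^2 - 19*k + 280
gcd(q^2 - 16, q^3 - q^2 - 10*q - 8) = q - 4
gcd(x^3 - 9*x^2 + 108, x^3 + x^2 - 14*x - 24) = x + 3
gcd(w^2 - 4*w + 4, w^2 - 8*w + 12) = w - 2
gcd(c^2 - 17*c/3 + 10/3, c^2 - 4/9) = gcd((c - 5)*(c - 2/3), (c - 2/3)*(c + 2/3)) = c - 2/3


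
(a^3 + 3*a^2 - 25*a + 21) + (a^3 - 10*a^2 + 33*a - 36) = 2*a^3 - 7*a^2 + 8*a - 15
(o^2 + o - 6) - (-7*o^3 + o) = 7*o^3 + o^2 - 6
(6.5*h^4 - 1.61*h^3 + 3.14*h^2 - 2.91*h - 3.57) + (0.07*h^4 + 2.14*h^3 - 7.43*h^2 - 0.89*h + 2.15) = 6.57*h^4 + 0.53*h^3 - 4.29*h^2 - 3.8*h - 1.42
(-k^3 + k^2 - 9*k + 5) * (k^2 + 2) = -k^5 + k^4 - 11*k^3 + 7*k^2 - 18*k + 10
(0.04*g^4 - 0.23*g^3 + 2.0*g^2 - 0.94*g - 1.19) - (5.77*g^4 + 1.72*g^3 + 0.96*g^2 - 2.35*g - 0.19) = -5.73*g^4 - 1.95*g^3 + 1.04*g^2 + 1.41*g - 1.0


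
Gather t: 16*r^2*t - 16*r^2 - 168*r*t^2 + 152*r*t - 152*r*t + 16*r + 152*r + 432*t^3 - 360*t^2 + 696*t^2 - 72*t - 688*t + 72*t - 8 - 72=-16*r^2 + 168*r + 432*t^3 + t^2*(336 - 168*r) + t*(16*r^2 - 688) - 80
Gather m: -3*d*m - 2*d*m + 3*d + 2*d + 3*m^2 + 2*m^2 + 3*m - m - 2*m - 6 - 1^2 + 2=-5*d*m + 5*d + 5*m^2 - 5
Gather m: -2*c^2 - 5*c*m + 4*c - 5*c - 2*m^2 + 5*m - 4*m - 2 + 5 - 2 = -2*c^2 - c - 2*m^2 + m*(1 - 5*c) + 1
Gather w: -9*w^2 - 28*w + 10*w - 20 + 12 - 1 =-9*w^2 - 18*w - 9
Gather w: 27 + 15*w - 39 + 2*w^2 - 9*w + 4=2*w^2 + 6*w - 8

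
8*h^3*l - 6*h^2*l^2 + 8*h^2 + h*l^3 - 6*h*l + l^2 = (-4*h + l)*(-2*h + l)*(h*l + 1)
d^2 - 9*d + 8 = (d - 8)*(d - 1)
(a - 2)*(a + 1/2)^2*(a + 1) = a^4 - 11*a^2/4 - 9*a/4 - 1/2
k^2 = k^2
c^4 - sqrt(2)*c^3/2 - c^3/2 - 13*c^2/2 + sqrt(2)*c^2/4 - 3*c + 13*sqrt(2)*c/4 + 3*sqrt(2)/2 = (c - 3)*(c + 1/2)*(c + 2)*(c - sqrt(2)/2)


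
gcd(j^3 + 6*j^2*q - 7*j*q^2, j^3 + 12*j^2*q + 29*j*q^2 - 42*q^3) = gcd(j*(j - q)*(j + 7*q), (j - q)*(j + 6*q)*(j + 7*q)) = -j^2 - 6*j*q + 7*q^2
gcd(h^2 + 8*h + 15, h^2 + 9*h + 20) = h + 5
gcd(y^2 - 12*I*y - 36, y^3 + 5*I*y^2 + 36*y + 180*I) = y - 6*I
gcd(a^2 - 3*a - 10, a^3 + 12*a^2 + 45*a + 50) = a + 2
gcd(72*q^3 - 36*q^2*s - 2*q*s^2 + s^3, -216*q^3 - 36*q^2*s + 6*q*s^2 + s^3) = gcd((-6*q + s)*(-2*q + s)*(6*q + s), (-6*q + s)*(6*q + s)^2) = 36*q^2 - s^2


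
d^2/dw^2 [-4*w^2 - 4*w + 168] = -8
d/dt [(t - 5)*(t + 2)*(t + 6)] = 3*t^2 + 6*t - 28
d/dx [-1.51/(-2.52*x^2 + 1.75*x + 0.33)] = (2.6425 - 7.6104*x)/(-2.52*x^2 + 1.75*x + 0.33)^2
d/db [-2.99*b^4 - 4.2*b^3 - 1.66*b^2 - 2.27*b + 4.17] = -11.96*b^3 - 12.6*b^2 - 3.32*b - 2.27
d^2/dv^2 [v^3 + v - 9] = 6*v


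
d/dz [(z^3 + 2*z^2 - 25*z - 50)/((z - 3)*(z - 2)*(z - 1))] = 4*(-2*z^4 + 18*z^3 + z^2 - 156*z + 175)/(z^6 - 12*z^5 + 58*z^4 - 144*z^3 + 193*z^2 - 132*z + 36)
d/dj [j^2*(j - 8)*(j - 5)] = j*(4*j^2 - 39*j + 80)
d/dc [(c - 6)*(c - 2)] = 2*c - 8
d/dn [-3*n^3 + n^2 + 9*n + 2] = -9*n^2 + 2*n + 9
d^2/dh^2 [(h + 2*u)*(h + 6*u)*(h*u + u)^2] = u^2*(12*h^2 + 48*h*u + 12*h + 24*u^2 + 32*u + 2)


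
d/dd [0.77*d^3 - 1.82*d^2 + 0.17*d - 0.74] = 2.31*d^2 - 3.64*d + 0.17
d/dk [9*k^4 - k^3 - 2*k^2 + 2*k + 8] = 36*k^3 - 3*k^2 - 4*k + 2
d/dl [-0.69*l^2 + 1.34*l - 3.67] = 1.34 - 1.38*l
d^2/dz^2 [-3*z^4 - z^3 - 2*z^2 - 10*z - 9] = -36*z^2 - 6*z - 4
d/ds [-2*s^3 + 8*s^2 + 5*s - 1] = -6*s^2 + 16*s + 5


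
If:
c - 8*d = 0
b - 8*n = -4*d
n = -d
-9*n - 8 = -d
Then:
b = -48/5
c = 32/5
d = 4/5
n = -4/5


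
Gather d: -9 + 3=-6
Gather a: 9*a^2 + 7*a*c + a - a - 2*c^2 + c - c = 9*a^2 + 7*a*c - 2*c^2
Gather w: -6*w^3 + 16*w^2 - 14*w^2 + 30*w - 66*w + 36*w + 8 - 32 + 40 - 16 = -6*w^3 + 2*w^2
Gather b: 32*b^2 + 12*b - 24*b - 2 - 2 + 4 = 32*b^2 - 12*b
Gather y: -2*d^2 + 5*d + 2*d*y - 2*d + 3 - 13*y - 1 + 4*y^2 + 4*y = -2*d^2 + 3*d + 4*y^2 + y*(2*d - 9) + 2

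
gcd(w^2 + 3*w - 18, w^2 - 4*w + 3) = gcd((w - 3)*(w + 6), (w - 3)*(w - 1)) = w - 3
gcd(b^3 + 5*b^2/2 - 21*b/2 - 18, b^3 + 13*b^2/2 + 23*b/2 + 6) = b^2 + 11*b/2 + 6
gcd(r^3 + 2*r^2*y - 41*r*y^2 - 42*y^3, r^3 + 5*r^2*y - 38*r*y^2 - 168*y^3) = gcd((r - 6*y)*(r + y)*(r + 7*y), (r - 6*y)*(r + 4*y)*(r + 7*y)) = -r^2 - r*y + 42*y^2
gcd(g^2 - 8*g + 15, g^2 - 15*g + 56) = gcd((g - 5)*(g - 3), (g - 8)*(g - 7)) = 1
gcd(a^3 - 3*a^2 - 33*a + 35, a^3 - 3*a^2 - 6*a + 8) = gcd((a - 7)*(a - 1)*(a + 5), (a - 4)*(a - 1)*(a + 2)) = a - 1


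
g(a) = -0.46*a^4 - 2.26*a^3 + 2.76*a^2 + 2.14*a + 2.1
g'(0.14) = 2.77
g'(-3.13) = -25.14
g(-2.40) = 28.84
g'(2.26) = -41.25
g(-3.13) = 47.59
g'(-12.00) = 2139.10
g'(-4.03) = -9.79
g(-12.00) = -5259.42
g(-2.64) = 34.93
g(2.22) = -15.45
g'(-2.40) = -24.72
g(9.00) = -4420.68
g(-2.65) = 35.18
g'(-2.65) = -25.86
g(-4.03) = 64.89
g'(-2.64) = -25.83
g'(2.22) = -39.15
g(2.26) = -17.05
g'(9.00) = -1838.72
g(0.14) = 2.45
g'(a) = -1.84*a^3 - 6.78*a^2 + 5.52*a + 2.14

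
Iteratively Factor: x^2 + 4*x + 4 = (x + 2)*(x + 2)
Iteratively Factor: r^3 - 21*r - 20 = (r + 1)*(r^2 - r - 20) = (r + 1)*(r + 4)*(r - 5)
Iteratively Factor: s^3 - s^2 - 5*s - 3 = (s + 1)*(s^2 - 2*s - 3) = (s + 1)^2*(s - 3)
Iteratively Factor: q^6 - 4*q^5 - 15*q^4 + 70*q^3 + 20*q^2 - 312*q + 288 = (q + 3)*(q^5 - 7*q^4 + 6*q^3 + 52*q^2 - 136*q + 96) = (q - 2)*(q + 3)*(q^4 - 5*q^3 - 4*q^2 + 44*q - 48) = (q - 2)^2*(q + 3)*(q^3 - 3*q^2 - 10*q + 24) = (q - 2)^3*(q + 3)*(q^2 - q - 12) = (q - 4)*(q - 2)^3*(q + 3)*(q + 3)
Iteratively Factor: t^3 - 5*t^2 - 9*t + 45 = (t + 3)*(t^2 - 8*t + 15) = (t - 3)*(t + 3)*(t - 5)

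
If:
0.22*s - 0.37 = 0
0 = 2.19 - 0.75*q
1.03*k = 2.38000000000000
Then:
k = 2.31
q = 2.92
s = 1.68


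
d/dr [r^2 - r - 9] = 2*r - 1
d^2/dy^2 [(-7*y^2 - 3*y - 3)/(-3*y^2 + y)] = 6*(16*y^3 + 27*y^2 - 9*y + 1)/(y^3*(27*y^3 - 27*y^2 + 9*y - 1))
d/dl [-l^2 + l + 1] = 1 - 2*l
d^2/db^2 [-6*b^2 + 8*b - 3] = -12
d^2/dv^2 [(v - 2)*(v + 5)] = 2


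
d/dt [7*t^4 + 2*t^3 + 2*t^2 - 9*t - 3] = 28*t^3 + 6*t^2 + 4*t - 9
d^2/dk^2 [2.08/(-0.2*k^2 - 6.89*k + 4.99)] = (0.1664*k^2 + 5.73248*k - 2.08*(0.4*k + 6.89)*(0.8*k + 13.78) - 4.15168)/(0.2*k^2 + 6.89*k - 4.99)^3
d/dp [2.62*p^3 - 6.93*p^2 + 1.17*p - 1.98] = 7.86*p^2 - 13.86*p + 1.17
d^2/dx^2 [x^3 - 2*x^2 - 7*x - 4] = 6*x - 4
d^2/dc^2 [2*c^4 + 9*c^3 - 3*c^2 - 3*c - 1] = 24*c^2 + 54*c - 6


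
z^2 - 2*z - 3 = (z - 3)*(z + 1)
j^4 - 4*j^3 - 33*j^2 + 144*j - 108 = (j - 6)*(j - 3)*(j - 1)*(j + 6)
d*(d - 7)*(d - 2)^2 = d^4 - 11*d^3 + 32*d^2 - 28*d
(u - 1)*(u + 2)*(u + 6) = u^3 + 7*u^2 + 4*u - 12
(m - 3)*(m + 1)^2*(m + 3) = m^4 + 2*m^3 - 8*m^2 - 18*m - 9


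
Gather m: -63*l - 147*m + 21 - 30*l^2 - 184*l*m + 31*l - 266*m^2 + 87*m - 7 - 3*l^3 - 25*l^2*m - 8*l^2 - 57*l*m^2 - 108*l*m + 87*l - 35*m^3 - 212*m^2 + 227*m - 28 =-3*l^3 - 38*l^2 + 55*l - 35*m^3 + m^2*(-57*l - 478) + m*(-25*l^2 - 292*l + 167) - 14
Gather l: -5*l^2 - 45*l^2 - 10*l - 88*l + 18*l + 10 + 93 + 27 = -50*l^2 - 80*l + 130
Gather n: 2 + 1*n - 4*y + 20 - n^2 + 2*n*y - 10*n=-n^2 + n*(2*y - 9) - 4*y + 22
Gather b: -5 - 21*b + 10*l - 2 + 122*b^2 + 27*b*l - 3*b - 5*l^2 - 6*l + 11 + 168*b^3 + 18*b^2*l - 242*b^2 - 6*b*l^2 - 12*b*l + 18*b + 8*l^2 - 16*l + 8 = 168*b^3 + b^2*(18*l - 120) + b*(-6*l^2 + 15*l - 6) + 3*l^2 - 12*l + 12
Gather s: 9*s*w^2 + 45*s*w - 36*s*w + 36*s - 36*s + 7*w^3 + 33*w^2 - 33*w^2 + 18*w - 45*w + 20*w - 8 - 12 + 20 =s*(9*w^2 + 9*w) + 7*w^3 - 7*w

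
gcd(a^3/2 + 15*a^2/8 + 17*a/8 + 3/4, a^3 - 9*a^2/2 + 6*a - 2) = 1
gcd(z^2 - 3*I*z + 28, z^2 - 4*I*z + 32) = z + 4*I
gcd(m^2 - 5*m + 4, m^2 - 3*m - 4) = m - 4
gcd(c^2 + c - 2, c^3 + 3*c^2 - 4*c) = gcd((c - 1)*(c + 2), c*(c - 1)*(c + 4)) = c - 1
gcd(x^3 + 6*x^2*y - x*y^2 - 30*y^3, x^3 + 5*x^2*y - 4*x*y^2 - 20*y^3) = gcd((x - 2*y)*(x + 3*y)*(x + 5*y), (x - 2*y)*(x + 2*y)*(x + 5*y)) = x^2 + 3*x*y - 10*y^2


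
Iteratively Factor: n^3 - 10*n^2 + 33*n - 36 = (n - 3)*(n^2 - 7*n + 12) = (n - 4)*(n - 3)*(n - 3)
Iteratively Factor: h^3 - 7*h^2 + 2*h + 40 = (h - 4)*(h^2 - 3*h - 10) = (h - 5)*(h - 4)*(h + 2)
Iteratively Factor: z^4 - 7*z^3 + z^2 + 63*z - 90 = (z + 3)*(z^3 - 10*z^2 + 31*z - 30) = (z - 5)*(z + 3)*(z^2 - 5*z + 6) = (z - 5)*(z - 2)*(z + 3)*(z - 3)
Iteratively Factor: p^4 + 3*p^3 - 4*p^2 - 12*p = (p - 2)*(p^3 + 5*p^2 + 6*p) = (p - 2)*(p + 3)*(p^2 + 2*p) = (p - 2)*(p + 2)*(p + 3)*(p)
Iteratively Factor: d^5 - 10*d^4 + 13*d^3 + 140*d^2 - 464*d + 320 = (d + 4)*(d^4 - 14*d^3 + 69*d^2 - 136*d + 80) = (d - 4)*(d + 4)*(d^3 - 10*d^2 + 29*d - 20) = (d - 5)*(d - 4)*(d + 4)*(d^2 - 5*d + 4) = (d - 5)*(d - 4)^2*(d + 4)*(d - 1)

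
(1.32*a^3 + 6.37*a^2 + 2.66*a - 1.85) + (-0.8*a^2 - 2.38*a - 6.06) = 1.32*a^3 + 5.57*a^2 + 0.28*a - 7.91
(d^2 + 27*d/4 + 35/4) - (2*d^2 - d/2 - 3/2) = -d^2 + 29*d/4 + 41/4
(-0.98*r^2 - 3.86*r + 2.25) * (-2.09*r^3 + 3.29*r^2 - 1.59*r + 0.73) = 2.0482*r^5 + 4.8432*r^4 - 15.8437*r^3 + 12.8245*r^2 - 6.3953*r + 1.6425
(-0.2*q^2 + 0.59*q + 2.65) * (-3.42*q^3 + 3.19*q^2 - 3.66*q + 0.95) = 0.684*q^5 - 2.6558*q^4 - 6.4489*q^3 + 6.1041*q^2 - 9.1385*q + 2.5175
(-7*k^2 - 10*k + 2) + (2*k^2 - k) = -5*k^2 - 11*k + 2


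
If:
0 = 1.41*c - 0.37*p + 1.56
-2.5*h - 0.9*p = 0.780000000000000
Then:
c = 0.26241134751773*p - 1.1063829787234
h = -0.36*p - 0.312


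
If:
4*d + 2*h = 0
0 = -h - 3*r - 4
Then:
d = 3*r/2 + 2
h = -3*r - 4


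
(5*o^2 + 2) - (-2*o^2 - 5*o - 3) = 7*o^2 + 5*o + 5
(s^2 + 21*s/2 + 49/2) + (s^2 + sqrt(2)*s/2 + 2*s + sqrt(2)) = 2*s^2 + sqrt(2)*s/2 + 25*s/2 + sqrt(2) + 49/2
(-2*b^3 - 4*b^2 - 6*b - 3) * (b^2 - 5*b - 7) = -2*b^5 + 6*b^4 + 28*b^3 + 55*b^2 + 57*b + 21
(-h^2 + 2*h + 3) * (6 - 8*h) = 8*h^3 - 22*h^2 - 12*h + 18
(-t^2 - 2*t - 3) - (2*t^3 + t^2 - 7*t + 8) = -2*t^3 - 2*t^2 + 5*t - 11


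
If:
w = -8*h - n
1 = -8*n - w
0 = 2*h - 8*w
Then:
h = 4/263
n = -33/263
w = 1/263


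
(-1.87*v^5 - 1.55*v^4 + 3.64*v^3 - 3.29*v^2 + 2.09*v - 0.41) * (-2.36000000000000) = 4.4132*v^5 + 3.658*v^4 - 8.5904*v^3 + 7.7644*v^2 - 4.9324*v + 0.9676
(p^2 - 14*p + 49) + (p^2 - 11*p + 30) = 2*p^2 - 25*p + 79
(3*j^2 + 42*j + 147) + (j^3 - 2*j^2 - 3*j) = j^3 + j^2 + 39*j + 147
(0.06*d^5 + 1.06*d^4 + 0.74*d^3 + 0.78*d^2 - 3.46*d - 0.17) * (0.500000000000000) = 0.03*d^5 + 0.53*d^4 + 0.37*d^3 + 0.39*d^2 - 1.73*d - 0.085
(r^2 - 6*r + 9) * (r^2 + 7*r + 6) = r^4 + r^3 - 27*r^2 + 27*r + 54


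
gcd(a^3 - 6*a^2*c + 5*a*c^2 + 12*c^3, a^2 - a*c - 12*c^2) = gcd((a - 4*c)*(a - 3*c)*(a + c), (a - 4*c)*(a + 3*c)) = a - 4*c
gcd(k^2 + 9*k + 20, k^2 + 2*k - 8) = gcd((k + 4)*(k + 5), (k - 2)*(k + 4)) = k + 4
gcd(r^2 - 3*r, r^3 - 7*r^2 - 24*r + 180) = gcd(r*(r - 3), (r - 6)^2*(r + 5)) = 1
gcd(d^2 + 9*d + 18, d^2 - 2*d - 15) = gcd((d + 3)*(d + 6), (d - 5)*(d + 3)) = d + 3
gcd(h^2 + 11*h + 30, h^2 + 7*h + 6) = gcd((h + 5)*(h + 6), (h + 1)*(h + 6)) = h + 6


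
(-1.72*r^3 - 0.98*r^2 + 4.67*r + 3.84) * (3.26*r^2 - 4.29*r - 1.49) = -5.6072*r^5 + 4.184*r^4 + 21.9912*r^3 - 6.0557*r^2 - 23.4319*r - 5.7216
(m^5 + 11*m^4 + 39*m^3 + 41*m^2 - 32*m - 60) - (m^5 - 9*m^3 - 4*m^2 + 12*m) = 11*m^4 + 48*m^3 + 45*m^2 - 44*m - 60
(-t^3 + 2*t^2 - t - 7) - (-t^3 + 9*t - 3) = 2*t^2 - 10*t - 4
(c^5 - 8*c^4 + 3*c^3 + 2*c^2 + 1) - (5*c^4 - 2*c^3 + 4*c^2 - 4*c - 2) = c^5 - 13*c^4 + 5*c^3 - 2*c^2 + 4*c + 3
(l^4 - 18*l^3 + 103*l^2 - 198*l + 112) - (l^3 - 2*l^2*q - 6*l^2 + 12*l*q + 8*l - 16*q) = l^4 - 19*l^3 + 2*l^2*q + 109*l^2 - 12*l*q - 206*l + 16*q + 112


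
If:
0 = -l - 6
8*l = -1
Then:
No Solution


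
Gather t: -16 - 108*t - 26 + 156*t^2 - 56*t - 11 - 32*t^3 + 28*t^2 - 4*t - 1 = -32*t^3 + 184*t^2 - 168*t - 54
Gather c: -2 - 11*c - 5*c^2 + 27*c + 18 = -5*c^2 + 16*c + 16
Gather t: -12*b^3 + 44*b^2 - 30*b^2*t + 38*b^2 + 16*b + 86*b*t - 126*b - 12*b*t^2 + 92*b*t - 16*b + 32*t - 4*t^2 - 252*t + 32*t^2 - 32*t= -12*b^3 + 82*b^2 - 126*b + t^2*(28 - 12*b) + t*(-30*b^2 + 178*b - 252)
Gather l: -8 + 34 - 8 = 18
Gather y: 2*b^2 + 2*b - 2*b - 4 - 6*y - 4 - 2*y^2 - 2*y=2*b^2 - 2*y^2 - 8*y - 8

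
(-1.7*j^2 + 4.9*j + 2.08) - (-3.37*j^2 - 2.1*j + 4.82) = 1.67*j^2 + 7.0*j - 2.74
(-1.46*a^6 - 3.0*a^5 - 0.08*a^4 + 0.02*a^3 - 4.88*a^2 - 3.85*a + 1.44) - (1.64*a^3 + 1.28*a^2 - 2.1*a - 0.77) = -1.46*a^6 - 3.0*a^5 - 0.08*a^4 - 1.62*a^3 - 6.16*a^2 - 1.75*a + 2.21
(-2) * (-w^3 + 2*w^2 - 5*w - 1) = 2*w^3 - 4*w^2 + 10*w + 2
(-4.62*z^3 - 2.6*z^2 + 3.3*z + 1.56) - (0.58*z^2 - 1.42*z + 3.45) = -4.62*z^3 - 3.18*z^2 + 4.72*z - 1.89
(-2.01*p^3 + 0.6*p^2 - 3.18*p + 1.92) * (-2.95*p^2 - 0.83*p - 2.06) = 5.9295*p^5 - 0.1017*p^4 + 13.0236*p^3 - 4.2606*p^2 + 4.9572*p - 3.9552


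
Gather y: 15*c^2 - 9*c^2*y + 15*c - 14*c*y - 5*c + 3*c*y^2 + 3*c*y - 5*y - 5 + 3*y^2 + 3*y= 15*c^2 + 10*c + y^2*(3*c + 3) + y*(-9*c^2 - 11*c - 2) - 5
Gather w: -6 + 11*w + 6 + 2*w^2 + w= 2*w^2 + 12*w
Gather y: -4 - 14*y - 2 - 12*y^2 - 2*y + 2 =-12*y^2 - 16*y - 4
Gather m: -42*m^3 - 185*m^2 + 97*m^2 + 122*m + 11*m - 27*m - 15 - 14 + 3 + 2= -42*m^3 - 88*m^2 + 106*m - 24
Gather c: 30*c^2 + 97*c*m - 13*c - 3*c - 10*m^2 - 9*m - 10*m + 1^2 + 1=30*c^2 + c*(97*m - 16) - 10*m^2 - 19*m + 2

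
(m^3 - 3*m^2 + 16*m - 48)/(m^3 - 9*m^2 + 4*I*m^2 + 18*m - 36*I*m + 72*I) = (m - 4*I)/(m - 6)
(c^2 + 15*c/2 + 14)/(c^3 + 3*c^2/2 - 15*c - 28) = (c + 4)/(c^2 - 2*c - 8)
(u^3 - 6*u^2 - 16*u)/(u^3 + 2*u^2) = (u - 8)/u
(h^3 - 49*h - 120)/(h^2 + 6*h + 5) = (h^2 - 5*h - 24)/(h + 1)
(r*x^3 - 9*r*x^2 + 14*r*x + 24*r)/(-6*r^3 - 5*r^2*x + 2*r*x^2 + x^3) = r*(-x^3 + 9*x^2 - 14*x - 24)/(6*r^3 + 5*r^2*x - 2*r*x^2 - x^3)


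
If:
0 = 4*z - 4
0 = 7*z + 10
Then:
No Solution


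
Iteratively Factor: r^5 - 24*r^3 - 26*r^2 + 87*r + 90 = (r - 2)*(r^4 + 2*r^3 - 20*r^2 - 66*r - 45) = (r - 2)*(r + 1)*(r^3 + r^2 - 21*r - 45) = (r - 2)*(r + 1)*(r + 3)*(r^2 - 2*r - 15) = (r - 5)*(r - 2)*(r + 1)*(r + 3)*(r + 3)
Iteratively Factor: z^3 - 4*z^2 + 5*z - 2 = (z - 1)*(z^2 - 3*z + 2) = (z - 1)^2*(z - 2)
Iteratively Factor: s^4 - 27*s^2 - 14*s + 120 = (s - 5)*(s^3 + 5*s^2 - 2*s - 24) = (s - 5)*(s + 3)*(s^2 + 2*s - 8) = (s - 5)*(s + 3)*(s + 4)*(s - 2)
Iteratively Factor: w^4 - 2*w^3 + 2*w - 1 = (w - 1)*(w^3 - w^2 - w + 1) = (w - 1)^2*(w^2 - 1) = (w - 1)^2*(w + 1)*(w - 1)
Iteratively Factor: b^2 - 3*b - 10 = (b + 2)*(b - 5)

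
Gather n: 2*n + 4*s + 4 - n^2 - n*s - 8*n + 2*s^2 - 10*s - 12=-n^2 + n*(-s - 6) + 2*s^2 - 6*s - 8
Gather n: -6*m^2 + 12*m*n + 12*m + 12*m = -6*m^2 + 12*m*n + 24*m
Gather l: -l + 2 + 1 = 3 - l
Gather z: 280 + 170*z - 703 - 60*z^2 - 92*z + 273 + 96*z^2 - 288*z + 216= 36*z^2 - 210*z + 66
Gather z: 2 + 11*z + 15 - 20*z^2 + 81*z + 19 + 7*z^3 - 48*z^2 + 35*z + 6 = 7*z^3 - 68*z^2 + 127*z + 42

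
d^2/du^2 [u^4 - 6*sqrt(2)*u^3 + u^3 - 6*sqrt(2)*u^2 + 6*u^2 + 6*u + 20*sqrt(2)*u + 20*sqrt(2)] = 12*u^2 - 36*sqrt(2)*u + 6*u - 12*sqrt(2) + 12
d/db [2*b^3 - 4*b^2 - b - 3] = 6*b^2 - 8*b - 1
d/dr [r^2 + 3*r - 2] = 2*r + 3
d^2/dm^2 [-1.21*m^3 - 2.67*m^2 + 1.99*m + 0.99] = -7.26*m - 5.34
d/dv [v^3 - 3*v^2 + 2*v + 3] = 3*v^2 - 6*v + 2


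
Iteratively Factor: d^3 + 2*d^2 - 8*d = (d + 4)*(d^2 - 2*d) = (d - 2)*(d + 4)*(d)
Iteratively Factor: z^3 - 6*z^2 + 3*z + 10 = (z + 1)*(z^2 - 7*z + 10) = (z - 2)*(z + 1)*(z - 5)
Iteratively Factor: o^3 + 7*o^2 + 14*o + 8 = (o + 2)*(o^2 + 5*o + 4) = (o + 1)*(o + 2)*(o + 4)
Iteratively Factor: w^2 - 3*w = (w - 3)*(w)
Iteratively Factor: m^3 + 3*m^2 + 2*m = (m + 1)*(m^2 + 2*m) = (m + 1)*(m + 2)*(m)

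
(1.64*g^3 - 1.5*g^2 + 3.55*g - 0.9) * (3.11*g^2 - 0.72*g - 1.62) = 5.1004*g^5 - 5.8458*g^4 + 9.4637*g^3 - 2.925*g^2 - 5.103*g + 1.458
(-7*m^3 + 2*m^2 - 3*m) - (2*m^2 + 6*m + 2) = -7*m^3 - 9*m - 2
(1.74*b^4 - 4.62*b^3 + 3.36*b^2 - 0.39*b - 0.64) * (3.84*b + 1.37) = 6.6816*b^5 - 15.357*b^4 + 6.573*b^3 + 3.1056*b^2 - 2.9919*b - 0.8768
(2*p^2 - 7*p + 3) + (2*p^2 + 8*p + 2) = 4*p^2 + p + 5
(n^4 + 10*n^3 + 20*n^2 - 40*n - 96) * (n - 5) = n^5 + 5*n^4 - 30*n^3 - 140*n^2 + 104*n + 480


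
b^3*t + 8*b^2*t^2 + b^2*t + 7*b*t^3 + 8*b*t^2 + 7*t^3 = (b + t)*(b + 7*t)*(b*t + t)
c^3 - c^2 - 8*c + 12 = (c - 2)^2*(c + 3)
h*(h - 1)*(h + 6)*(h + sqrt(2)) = h^4 + sqrt(2)*h^3 + 5*h^3 - 6*h^2 + 5*sqrt(2)*h^2 - 6*sqrt(2)*h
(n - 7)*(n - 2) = n^2 - 9*n + 14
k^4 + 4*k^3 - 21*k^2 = k^2*(k - 3)*(k + 7)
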